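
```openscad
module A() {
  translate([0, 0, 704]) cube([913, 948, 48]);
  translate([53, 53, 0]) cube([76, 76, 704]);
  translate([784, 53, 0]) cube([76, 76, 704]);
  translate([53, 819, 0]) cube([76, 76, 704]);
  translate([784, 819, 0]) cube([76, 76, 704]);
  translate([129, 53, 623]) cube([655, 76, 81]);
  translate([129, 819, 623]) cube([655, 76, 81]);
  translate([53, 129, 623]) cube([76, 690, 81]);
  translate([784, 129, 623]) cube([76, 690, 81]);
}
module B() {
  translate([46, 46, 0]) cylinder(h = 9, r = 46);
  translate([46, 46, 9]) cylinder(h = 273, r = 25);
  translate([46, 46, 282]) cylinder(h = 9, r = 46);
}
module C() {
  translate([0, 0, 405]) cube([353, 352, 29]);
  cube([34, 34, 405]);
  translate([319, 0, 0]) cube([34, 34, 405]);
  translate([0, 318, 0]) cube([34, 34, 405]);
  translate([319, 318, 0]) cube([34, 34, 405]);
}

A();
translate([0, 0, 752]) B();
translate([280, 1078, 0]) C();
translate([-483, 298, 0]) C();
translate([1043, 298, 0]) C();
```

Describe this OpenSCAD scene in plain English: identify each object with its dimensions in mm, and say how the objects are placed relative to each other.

A is a table: top 913 mm (x) × 948 mm (y), 48 mm thick, upper face at z = 752 mm, on four 76×76 mm square legs, each inset 53 mm from the nearest pair of top edges, running from z = 0 to the bottom of the top. Four apron rails, 76 mm thick and 81 mm tall, run between adjacent legs with their top edges flush with the underside of the top and their outer faces flush with the legs' outer faces.

B is a spool: two coaxial disc flanges of radius 46 mm and thickness 9 mm, joined by a core cylinder of radius 25 mm and height 273 mm. The lower flange rests on z = 0 and the three cylinders share a vertical axis.

C is a four-legged stool. The seat is a 353×352×29 mm slab whose top surface is at z = 434 mm; four square legs, each 34×34 mm in cross-section, run from the floor (z = 0) to the underside of the seat, each flush with a corner of the seat.

The spool is on top of the table. Three stools sit around the table at the +y, −x, +x sides.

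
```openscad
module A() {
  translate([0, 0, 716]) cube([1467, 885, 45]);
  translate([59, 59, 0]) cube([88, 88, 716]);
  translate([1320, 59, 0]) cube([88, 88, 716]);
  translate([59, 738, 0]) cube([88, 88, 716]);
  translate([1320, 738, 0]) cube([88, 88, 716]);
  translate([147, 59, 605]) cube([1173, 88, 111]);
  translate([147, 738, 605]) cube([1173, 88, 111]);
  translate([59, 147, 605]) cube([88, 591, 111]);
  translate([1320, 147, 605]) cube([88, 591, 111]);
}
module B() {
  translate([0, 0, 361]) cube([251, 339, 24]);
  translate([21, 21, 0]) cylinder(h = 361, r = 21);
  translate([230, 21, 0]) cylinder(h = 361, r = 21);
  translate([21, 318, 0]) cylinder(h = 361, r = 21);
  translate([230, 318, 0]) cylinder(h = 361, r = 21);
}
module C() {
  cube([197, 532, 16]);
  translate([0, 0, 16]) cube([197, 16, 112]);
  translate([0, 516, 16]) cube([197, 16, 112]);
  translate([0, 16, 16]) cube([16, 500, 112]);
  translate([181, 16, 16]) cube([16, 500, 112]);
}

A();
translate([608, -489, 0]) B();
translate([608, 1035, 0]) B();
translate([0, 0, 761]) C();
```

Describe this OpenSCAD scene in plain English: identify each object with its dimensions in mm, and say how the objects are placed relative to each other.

A is a table: top 1467 mm (x) × 885 mm (y), 45 mm thick, upper face at z = 761 mm, on four 88×88 mm square legs, each inset 59 mm from the nearest pair of top edges, running from z = 0 to the bottom of the top. Four apron rails, 88 mm thick and 111 mm tall, run between adjacent legs with their top edges flush with the underside of the top and their outer faces flush with the legs' outer faces.

B is a simple wooden stool: a rectangular seat 251 mm (x) by 339 mm (y), 24 mm thick, top face at z = 385 mm, on four round legs, each 42 mm in diameter. The legs rest on z = 0, each leg's axis is inset half a diameter from the nearest pair of seat edges (so the leg's bounding box is flush with the corner).

C is an open storage box with external size 197×532×128 mm and wall thickness 16 mm (the base is also 16 mm thick). The base covers the whole footprint; the four walls stand on the base, with the y-facing walls full-width and the x-facing walls fitting between their inner faces.

Two stools sit around the table at the −y, +y sides. The open box is on top of the table.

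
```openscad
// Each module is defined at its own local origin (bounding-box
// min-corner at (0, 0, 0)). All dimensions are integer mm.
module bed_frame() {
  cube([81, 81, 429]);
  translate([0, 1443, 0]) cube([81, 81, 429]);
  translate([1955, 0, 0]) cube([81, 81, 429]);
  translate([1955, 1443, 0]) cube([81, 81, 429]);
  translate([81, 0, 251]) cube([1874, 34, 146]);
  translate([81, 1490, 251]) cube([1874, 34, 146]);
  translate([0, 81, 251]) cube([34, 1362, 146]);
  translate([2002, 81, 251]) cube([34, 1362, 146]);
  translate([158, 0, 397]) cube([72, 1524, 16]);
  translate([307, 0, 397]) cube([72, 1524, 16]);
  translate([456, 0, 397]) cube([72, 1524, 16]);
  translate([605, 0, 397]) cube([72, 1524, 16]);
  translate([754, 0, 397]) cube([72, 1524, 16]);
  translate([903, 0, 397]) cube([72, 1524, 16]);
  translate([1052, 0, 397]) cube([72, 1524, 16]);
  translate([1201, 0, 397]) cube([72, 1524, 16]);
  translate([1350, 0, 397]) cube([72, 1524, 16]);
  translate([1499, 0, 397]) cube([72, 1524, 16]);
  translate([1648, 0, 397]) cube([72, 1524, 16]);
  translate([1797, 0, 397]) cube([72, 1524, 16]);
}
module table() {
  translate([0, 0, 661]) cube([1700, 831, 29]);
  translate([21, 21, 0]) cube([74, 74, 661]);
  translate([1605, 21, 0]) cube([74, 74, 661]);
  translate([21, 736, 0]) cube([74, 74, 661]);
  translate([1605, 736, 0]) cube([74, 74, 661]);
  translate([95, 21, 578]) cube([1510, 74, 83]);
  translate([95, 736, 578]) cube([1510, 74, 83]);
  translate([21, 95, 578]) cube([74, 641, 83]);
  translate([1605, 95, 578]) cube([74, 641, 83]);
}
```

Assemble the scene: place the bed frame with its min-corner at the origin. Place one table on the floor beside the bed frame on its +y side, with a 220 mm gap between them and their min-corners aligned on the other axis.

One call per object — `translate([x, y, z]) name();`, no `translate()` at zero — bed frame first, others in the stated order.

bed_frame();
translate([0, 1744, 0]) table();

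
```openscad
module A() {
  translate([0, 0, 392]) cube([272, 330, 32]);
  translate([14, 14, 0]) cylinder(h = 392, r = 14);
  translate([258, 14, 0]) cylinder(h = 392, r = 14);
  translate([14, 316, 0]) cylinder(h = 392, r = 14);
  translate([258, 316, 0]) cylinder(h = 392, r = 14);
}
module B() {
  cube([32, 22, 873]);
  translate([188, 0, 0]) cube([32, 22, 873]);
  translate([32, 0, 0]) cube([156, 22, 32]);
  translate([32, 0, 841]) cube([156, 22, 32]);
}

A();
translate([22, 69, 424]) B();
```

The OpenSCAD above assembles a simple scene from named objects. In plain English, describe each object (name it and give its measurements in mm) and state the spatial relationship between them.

A is a four-legged stool. The seat is a 272×330×32 mm slab whose top surface is at z = 424 mm; four round legs, each 28 mm in diameter, run from the floor (z = 0) to the underside of the seat, each leg's axis is inset half a diameter from the nearest pair of seat edges (so the leg's bounding box is flush with the corner).

B is a rectangular picture frame lying in the x–z plane (depth along y). The opening is 156 mm wide (x) by 809 mm tall (z), surrounded by a border 32 mm wide on all four sides. The frame is 22 mm deep and is made of two full-height vertical stiles with two horizontal rails fitted between them.

The picture frame is on top of the stool.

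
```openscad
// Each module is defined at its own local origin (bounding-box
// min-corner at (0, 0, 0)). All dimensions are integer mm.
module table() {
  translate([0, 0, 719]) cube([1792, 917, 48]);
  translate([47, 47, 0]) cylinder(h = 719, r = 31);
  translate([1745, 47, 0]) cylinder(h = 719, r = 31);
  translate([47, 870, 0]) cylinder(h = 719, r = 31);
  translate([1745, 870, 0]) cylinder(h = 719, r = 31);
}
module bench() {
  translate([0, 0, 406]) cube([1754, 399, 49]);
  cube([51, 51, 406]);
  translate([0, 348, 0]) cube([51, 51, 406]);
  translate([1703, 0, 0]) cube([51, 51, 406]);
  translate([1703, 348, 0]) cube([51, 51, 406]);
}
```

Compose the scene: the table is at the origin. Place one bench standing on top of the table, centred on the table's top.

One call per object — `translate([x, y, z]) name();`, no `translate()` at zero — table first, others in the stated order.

table();
translate([19, 259, 767]) bench();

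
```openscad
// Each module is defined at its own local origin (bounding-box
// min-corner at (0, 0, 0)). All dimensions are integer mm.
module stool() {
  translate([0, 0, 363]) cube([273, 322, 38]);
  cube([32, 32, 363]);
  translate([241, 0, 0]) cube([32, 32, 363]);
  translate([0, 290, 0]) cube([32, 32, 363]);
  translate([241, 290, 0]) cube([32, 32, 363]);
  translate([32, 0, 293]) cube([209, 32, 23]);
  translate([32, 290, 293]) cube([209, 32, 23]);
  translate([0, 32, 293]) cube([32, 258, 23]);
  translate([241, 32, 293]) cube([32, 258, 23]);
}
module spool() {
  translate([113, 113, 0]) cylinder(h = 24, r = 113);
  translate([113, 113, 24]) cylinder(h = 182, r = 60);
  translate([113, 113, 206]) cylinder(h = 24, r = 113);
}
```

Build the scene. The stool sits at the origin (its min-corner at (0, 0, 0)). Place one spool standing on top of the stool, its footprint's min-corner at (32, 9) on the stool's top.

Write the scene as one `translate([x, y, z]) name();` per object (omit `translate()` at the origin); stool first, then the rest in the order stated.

stool();
translate([32, 9, 401]) spool();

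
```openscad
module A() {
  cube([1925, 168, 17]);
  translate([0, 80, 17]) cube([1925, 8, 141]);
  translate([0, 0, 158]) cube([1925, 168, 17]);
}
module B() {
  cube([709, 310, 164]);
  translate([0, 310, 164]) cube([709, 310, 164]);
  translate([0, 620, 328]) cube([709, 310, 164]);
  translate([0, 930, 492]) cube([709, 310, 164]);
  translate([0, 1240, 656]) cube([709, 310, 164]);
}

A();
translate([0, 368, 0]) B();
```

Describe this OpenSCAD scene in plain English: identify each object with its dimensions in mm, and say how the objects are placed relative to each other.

A is an I-beam lying along x, 1925 mm long. Overall section height 175 mm. Two flanges 168 mm wide (y) and 17 mm thick, one on the floor and one at the top; a web 8 mm thick runs between them, centred on the flange width.

B is a run of 5 identical solid stair steps. Each tread is 709×310 mm and each step block is 164 mm high. Step 1 rests on the floor; step k is offset from step 1 by (k−1)×310 mm in y and (k−1)×164 mm in z.

The staircase is on the floor beside the I-beam on its +y side.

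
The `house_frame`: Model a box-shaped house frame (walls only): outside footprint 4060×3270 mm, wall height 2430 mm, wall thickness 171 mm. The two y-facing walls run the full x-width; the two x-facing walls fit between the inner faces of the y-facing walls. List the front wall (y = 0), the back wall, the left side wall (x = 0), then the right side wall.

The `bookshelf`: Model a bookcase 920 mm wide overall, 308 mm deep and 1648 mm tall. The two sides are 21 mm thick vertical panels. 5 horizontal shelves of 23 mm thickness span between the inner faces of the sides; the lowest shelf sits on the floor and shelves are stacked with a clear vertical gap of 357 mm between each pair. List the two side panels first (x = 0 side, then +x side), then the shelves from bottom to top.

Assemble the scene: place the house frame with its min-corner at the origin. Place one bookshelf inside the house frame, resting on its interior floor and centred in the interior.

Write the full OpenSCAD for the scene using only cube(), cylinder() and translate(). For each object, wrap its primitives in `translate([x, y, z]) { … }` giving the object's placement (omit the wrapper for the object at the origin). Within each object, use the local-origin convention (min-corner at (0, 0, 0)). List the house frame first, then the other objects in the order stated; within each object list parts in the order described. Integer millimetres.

cube([4060, 171, 2430]);
translate([0, 3099, 0]) cube([4060, 171, 2430]);
translate([0, 171, 0]) cube([171, 2928, 2430]);
translate([3889, 171, 0]) cube([171, 2928, 2430]);
translate([1570, 1481, 0]) {
  cube([21, 308, 1648]);
  translate([899, 0, 0]) cube([21, 308, 1648]);
  translate([21, 0, 0]) cube([878, 308, 23]);
  translate([21, 0, 380]) cube([878, 308, 23]);
  translate([21, 0, 760]) cube([878, 308, 23]);
  translate([21, 0, 1140]) cube([878, 308, 23]);
  translate([21, 0, 1520]) cube([878, 308, 23]);
}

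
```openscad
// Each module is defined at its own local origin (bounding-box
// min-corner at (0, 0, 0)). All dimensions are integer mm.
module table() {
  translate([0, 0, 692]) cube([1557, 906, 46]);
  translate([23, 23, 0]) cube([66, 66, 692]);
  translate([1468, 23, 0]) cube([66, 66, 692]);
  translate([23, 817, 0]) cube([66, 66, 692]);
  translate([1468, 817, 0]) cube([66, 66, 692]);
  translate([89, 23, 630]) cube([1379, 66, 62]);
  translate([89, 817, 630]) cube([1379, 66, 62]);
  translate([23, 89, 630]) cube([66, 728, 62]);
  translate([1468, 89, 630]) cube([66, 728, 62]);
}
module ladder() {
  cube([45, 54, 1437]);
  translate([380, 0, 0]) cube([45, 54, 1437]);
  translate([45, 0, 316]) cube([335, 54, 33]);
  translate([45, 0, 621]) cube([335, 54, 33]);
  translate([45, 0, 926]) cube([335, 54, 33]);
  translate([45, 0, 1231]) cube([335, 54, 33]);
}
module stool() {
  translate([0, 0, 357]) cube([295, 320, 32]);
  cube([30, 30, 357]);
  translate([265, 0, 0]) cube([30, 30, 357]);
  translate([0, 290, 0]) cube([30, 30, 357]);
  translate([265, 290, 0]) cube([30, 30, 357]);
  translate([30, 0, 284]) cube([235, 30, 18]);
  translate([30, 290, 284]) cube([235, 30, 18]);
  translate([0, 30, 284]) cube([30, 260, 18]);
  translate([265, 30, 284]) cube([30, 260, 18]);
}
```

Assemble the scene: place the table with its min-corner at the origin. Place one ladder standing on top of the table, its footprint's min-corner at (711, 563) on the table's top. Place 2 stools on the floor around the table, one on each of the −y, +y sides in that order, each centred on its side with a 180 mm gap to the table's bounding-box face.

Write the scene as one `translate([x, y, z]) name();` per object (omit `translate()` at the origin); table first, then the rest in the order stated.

table();
translate([711, 563, 738]) ladder();
translate([631, -500, 0]) stool();
translate([631, 1086, 0]) stool();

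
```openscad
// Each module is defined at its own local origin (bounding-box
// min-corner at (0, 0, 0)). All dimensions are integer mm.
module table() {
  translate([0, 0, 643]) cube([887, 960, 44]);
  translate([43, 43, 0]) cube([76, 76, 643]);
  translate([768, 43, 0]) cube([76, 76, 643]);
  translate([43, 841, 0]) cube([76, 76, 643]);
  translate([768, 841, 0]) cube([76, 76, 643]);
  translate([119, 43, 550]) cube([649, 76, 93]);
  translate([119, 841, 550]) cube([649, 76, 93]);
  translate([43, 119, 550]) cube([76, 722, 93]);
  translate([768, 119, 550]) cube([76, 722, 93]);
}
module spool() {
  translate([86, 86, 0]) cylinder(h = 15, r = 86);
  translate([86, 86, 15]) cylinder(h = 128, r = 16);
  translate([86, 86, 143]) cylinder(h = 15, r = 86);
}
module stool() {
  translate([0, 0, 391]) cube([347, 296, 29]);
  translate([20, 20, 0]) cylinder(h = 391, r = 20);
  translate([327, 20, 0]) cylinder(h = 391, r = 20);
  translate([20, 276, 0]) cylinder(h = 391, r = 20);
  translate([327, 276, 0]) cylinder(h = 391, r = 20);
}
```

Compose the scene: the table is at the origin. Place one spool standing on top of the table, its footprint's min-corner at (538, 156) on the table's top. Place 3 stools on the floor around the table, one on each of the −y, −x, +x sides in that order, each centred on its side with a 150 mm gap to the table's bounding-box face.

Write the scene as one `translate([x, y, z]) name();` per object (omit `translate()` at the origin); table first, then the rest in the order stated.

table();
translate([538, 156, 687]) spool();
translate([270, -446, 0]) stool();
translate([-497, 332, 0]) stool();
translate([1037, 332, 0]) stool();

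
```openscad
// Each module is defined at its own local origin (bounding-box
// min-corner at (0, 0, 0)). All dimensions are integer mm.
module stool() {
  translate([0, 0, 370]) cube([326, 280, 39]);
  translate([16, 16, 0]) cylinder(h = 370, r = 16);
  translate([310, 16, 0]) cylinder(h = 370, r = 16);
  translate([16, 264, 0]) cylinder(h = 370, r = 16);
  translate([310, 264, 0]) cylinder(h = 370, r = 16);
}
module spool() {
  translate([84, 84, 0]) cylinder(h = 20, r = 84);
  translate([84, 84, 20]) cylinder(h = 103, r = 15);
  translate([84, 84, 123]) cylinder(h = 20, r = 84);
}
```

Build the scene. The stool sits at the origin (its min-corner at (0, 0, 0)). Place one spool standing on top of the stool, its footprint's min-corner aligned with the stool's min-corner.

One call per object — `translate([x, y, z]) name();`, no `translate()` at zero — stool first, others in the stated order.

stool();
translate([0, 0, 409]) spool();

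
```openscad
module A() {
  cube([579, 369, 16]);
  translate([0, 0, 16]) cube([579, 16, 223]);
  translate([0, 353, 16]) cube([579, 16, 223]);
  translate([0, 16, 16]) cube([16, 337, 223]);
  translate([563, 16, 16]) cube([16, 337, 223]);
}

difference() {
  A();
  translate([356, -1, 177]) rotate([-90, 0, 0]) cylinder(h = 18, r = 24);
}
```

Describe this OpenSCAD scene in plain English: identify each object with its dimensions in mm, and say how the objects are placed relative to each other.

A is an open storage box with external size 579×369×239 mm and wall thickness 16 mm (the base is also 16 mm thick). The base covers the whole footprint; the four walls stand on the base, with the y-facing walls full-width and the x-facing walls fitting between their inner faces.

The open box has a circular hole of radius 24 mm through its front wall, centred at (x = 356, z = 177).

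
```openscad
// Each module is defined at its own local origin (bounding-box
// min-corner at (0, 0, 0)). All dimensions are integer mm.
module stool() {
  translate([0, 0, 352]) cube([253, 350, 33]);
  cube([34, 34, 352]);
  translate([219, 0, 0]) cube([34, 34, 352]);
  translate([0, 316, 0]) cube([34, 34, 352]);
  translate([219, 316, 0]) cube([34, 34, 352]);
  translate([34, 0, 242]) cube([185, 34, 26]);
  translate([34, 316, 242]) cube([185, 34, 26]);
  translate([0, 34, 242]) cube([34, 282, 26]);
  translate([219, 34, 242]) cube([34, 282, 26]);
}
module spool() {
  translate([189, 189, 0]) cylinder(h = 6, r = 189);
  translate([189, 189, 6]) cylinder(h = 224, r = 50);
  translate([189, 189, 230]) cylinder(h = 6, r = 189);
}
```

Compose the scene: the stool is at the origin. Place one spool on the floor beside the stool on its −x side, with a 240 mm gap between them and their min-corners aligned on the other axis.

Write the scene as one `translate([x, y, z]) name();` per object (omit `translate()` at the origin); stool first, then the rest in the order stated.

stool();
translate([-618, 0, 0]) spool();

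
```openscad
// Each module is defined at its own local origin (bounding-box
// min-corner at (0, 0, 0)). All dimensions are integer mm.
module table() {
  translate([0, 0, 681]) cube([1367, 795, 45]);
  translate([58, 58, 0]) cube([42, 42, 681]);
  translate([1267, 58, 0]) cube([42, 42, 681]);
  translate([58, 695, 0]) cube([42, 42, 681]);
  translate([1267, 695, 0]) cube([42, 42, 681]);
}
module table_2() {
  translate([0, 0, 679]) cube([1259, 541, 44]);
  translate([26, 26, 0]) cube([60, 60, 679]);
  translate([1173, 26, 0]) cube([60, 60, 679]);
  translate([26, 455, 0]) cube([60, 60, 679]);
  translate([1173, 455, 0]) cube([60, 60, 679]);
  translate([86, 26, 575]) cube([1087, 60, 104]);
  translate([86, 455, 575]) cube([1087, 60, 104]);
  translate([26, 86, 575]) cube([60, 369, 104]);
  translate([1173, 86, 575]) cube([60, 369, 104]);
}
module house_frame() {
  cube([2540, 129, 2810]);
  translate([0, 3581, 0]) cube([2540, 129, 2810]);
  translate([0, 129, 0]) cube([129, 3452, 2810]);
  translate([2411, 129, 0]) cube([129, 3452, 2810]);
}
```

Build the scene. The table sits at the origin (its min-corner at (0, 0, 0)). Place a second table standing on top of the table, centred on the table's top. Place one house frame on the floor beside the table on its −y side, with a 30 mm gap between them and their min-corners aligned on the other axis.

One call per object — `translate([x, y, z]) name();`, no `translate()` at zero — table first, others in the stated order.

table();
translate([54, 127, 726]) table_2();
translate([0, -3740, 0]) house_frame();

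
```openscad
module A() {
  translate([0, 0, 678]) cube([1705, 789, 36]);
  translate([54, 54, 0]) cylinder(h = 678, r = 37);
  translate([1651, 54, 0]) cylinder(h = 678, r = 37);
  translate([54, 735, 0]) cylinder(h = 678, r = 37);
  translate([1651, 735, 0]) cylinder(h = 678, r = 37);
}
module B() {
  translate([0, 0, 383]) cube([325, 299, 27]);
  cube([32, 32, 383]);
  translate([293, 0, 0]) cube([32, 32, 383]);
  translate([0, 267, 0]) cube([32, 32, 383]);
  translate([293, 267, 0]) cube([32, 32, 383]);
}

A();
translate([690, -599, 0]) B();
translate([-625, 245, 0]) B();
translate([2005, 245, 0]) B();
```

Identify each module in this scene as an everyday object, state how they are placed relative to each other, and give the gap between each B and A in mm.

A is a table. B is a stool. Three stools sit around the table at the −y, −x, +x sides. The gap between each stool and the table is 300 mm.

Each stool's nearest face is 300 mm from the table's bounding box.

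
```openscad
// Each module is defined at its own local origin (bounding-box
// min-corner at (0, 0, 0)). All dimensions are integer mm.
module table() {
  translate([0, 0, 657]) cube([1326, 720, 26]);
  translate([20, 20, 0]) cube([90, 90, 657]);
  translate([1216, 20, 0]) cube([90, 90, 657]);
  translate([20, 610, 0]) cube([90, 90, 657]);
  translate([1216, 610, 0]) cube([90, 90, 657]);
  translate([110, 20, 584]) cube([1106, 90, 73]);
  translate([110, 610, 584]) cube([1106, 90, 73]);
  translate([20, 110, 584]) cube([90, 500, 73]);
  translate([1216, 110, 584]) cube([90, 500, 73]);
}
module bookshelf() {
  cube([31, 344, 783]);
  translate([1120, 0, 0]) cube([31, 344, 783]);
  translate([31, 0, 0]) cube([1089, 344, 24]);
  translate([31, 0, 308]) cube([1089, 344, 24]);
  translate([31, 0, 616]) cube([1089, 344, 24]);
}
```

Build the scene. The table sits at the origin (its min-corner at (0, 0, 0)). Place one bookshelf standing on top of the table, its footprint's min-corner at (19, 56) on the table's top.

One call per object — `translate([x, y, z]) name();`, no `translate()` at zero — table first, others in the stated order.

table();
translate([19, 56, 683]) bookshelf();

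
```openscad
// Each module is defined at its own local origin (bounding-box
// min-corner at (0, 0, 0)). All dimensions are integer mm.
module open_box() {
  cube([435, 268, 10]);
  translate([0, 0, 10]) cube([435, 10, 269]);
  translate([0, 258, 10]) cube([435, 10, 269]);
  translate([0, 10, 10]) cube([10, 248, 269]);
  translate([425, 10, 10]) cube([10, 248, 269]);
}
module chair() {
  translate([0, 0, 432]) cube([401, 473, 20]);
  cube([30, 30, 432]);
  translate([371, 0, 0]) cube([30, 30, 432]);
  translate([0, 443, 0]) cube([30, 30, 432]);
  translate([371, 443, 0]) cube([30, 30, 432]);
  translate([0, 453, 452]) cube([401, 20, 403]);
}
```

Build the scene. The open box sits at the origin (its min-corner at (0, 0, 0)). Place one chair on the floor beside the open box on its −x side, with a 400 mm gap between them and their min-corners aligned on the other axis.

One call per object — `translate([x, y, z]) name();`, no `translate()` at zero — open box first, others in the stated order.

open_box();
translate([-801, 0, 0]) chair();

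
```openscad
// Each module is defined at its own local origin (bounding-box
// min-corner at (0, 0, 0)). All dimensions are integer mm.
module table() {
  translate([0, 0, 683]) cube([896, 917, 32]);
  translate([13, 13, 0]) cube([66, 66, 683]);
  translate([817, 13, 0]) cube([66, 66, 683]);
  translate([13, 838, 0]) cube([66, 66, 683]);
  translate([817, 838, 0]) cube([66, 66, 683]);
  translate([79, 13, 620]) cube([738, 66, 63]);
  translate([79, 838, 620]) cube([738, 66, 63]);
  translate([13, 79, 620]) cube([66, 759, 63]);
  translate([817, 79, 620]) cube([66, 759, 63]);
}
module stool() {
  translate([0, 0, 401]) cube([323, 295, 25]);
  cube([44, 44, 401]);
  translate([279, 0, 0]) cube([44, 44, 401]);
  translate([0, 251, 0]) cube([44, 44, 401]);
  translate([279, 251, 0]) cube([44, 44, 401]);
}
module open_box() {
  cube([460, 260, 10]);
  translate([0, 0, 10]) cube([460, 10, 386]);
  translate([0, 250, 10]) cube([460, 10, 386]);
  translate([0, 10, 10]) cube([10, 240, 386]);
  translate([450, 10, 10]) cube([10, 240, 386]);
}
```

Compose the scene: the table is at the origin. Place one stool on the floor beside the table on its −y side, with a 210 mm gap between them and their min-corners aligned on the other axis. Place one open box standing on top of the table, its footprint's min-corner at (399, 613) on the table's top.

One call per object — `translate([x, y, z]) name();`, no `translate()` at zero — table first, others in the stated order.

table();
translate([0, -505, 0]) stool();
translate([399, 613, 715]) open_box();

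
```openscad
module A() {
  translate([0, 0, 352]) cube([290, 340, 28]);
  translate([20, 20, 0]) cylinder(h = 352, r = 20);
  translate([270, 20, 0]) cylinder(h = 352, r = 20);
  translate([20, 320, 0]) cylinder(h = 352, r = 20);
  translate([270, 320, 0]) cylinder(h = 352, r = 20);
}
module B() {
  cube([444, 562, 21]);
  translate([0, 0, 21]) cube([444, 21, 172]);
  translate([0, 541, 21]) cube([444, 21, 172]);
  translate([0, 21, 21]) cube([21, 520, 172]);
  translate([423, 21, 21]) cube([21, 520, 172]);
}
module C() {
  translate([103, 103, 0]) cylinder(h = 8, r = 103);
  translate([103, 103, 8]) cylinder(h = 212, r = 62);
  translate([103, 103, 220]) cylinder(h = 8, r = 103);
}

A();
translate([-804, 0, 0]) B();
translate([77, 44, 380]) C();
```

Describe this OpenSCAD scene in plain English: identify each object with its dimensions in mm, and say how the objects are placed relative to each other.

A is a four-legged stool. The seat is a 290×340×28 mm slab whose top surface is at z = 380 mm; four round legs, each 40 mm in diameter, run from the floor (z = 0) to the underside of the seat, each leg's axis is inset half a diameter from the nearest pair of seat edges (so the leg's bounding box is flush with the corner).

B is an open storage box with external size 444×562×193 mm and wall thickness 21 mm (the base is also 21 mm thick). The base covers the whole footprint; the four walls stand on the base, with the y-facing walls full-width and the x-facing walls fitting between their inner faces.

C is a spool: two coaxial disc flanges of radius 103 mm and thickness 8 mm, joined by a core cylinder of radius 62 mm and height 212 mm. The lower flange rests on z = 0 and the three cylinders share a vertical axis.

The open box is on the floor beside the stool on its −x side. The spool is on top of the stool.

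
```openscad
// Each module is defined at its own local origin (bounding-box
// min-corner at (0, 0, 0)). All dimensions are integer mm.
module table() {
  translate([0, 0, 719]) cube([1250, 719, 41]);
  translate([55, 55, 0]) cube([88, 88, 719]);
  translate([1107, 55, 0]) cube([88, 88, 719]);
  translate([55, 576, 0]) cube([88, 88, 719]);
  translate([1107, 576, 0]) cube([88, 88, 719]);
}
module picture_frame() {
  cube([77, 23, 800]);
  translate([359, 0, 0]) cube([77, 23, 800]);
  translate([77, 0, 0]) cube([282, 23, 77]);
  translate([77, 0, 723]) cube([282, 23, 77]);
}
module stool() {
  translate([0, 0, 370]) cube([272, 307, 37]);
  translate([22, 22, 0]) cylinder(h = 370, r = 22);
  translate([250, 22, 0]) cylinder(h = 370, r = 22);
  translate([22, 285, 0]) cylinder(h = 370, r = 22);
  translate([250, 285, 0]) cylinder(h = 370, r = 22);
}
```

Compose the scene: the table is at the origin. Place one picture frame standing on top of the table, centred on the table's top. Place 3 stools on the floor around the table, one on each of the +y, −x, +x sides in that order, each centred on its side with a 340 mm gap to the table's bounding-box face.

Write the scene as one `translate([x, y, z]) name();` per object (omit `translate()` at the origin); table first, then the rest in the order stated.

table();
translate([407, 348, 760]) picture_frame();
translate([489, 1059, 0]) stool();
translate([-612, 206, 0]) stool();
translate([1590, 206, 0]) stool();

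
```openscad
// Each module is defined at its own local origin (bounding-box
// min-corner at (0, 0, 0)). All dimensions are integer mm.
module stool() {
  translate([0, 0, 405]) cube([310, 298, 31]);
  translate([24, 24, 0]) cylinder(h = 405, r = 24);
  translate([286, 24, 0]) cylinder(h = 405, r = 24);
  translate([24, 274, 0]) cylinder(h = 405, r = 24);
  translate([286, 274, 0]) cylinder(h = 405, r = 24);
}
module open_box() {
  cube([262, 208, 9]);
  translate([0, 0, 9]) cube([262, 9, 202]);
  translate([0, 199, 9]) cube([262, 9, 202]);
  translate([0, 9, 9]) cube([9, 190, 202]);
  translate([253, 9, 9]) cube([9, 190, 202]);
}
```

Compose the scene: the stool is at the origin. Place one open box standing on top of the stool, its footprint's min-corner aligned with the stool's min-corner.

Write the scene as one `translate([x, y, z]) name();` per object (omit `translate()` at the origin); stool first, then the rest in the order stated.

stool();
translate([0, 0, 436]) open_box();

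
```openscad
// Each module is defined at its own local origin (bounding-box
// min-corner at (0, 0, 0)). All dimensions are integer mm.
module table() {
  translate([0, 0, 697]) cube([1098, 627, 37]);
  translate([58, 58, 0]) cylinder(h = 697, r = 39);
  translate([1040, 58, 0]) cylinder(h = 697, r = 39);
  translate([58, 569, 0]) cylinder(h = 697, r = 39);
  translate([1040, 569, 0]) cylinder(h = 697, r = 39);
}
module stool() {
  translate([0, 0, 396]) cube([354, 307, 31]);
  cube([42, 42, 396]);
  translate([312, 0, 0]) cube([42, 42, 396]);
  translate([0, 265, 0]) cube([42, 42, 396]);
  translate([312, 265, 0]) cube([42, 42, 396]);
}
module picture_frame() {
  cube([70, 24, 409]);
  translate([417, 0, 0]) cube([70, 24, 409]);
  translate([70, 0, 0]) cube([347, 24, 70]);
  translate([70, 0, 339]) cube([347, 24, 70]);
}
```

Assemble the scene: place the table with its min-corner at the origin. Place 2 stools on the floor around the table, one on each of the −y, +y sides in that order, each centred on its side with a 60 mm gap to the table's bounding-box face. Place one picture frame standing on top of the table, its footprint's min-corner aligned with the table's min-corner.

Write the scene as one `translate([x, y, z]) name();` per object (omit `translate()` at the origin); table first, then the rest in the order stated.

table();
translate([372, -367, 0]) stool();
translate([372, 687, 0]) stool();
translate([0, 0, 734]) picture_frame();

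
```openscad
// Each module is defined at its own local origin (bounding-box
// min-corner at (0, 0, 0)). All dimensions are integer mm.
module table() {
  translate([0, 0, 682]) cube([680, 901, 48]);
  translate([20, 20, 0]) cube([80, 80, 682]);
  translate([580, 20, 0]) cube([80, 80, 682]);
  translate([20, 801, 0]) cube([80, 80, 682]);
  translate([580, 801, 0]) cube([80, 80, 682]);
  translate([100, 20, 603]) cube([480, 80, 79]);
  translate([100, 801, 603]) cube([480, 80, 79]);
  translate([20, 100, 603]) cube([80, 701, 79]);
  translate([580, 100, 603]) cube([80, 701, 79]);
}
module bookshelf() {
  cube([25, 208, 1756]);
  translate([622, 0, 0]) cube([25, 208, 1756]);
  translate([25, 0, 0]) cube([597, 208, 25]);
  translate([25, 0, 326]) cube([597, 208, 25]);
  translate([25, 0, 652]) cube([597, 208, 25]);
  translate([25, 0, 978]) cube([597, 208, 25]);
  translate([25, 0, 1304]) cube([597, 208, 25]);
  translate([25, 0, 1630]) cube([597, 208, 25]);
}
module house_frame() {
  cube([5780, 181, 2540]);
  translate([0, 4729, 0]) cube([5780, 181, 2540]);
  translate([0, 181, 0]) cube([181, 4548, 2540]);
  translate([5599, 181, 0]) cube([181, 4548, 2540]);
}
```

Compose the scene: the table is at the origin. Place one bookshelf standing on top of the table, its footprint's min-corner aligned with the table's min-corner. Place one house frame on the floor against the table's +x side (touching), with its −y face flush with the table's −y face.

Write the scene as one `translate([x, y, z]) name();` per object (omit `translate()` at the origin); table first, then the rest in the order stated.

table();
translate([0, 0, 730]) bookshelf();
translate([680, 0, 0]) house_frame();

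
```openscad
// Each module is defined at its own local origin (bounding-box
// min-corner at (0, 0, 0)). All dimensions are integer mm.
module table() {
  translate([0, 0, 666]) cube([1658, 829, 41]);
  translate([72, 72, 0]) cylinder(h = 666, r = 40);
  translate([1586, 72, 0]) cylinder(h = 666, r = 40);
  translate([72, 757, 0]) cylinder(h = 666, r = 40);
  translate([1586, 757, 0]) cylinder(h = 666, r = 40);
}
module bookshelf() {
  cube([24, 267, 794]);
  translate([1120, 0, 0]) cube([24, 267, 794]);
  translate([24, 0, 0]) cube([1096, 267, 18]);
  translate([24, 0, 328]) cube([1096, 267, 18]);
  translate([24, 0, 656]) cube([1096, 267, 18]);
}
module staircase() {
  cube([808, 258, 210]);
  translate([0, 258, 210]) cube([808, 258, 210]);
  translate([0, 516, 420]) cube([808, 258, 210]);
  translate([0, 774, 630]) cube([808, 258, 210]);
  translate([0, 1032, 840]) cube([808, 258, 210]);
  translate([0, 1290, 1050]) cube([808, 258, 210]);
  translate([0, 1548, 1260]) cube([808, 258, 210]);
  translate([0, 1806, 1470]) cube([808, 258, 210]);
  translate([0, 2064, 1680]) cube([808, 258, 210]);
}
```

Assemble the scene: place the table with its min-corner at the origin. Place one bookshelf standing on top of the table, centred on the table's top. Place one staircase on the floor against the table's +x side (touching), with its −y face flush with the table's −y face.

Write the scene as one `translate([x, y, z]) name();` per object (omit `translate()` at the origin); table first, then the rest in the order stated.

table();
translate([257, 281, 707]) bookshelf();
translate([1658, 0, 0]) staircase();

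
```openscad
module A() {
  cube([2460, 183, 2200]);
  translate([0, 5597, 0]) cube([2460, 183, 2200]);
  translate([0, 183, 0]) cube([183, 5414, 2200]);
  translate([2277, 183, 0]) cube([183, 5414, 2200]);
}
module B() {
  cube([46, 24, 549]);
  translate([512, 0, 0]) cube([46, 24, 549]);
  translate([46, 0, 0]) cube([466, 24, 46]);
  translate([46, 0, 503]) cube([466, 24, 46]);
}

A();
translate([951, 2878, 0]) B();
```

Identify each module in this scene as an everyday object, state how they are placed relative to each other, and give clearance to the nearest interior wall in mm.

Clearances: x = 768, y = 2695; minimum 768 mm.

A is a house frame. B is a picture frame. The picture frame sits inside the house frame, centred. The clearance to the nearest interior wall is 768 mm.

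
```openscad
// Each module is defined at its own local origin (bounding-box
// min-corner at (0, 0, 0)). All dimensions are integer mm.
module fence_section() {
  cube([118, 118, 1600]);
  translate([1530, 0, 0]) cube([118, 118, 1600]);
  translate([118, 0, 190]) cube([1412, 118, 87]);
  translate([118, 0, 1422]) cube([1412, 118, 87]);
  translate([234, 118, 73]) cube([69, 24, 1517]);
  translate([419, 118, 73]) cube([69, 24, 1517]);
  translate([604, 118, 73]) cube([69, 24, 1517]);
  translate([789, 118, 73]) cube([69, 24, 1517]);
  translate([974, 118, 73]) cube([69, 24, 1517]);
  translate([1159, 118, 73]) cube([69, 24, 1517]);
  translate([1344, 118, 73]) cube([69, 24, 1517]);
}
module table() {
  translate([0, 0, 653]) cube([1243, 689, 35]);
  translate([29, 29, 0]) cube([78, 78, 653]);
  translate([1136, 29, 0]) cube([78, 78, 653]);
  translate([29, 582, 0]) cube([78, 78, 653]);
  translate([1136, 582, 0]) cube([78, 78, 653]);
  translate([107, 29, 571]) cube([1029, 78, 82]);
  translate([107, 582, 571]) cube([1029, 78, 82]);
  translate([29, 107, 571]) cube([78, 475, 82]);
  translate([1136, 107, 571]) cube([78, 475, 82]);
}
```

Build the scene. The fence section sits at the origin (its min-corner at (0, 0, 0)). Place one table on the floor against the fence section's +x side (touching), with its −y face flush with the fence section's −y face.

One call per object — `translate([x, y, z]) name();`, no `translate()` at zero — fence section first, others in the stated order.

fence_section();
translate([1648, 0, 0]) table();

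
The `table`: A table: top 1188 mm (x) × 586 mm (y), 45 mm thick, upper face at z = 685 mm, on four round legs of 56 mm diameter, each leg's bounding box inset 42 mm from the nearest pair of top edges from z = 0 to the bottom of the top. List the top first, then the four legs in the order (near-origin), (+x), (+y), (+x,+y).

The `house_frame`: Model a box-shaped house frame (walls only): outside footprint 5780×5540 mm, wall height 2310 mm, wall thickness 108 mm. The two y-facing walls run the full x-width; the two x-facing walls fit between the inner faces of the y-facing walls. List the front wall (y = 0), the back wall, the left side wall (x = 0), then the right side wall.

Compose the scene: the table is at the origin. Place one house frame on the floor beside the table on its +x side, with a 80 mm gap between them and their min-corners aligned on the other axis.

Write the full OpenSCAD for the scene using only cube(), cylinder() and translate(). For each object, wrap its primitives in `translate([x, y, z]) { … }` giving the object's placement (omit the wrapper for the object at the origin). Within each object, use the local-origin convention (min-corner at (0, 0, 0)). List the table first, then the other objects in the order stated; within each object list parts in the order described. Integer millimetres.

translate([0, 0, 640]) cube([1188, 586, 45]);
translate([70, 70, 0]) cylinder(h = 640, r = 28);
translate([1118, 70, 0]) cylinder(h = 640, r = 28);
translate([70, 516, 0]) cylinder(h = 640, r = 28);
translate([1118, 516, 0]) cylinder(h = 640, r = 28);
translate([1268, 0, 0]) {
  cube([5780, 108, 2310]);
  translate([0, 5432, 0]) cube([5780, 108, 2310]);
  translate([0, 108, 0]) cube([108, 5324, 2310]);
  translate([5672, 108, 0]) cube([108, 5324, 2310]);
}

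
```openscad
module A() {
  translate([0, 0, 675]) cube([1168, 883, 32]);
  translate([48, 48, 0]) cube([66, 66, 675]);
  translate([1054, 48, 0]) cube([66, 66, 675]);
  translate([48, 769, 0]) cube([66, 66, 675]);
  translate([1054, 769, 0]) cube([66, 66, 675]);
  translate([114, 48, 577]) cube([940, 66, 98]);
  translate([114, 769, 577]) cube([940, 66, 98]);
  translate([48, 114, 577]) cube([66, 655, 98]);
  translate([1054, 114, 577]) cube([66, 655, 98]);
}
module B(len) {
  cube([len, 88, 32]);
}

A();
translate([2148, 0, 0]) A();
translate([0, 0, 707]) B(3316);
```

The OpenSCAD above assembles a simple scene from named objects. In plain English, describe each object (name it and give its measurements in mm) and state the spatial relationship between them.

A is a rectangular dining table. The top is 1168×883×32 mm with its upper surface at z = 707 mm. It stands on four 66×66 mm square legs, each inset 48 mm from the nearest pair of top edges, running from the floor to the underside of the top. Four apron rails, 66 mm thick and 98 mm tall, run between adjacent legs with their top edges flush with the underside of the top and their outer faces flush with the legs' outer faces.

B is a rectangular beam 3316 mm long (x), 88 mm deep (y), 32 mm thick (z).

The beam spans the tops of two tables placed 980 mm apart, resting at z = 707 mm.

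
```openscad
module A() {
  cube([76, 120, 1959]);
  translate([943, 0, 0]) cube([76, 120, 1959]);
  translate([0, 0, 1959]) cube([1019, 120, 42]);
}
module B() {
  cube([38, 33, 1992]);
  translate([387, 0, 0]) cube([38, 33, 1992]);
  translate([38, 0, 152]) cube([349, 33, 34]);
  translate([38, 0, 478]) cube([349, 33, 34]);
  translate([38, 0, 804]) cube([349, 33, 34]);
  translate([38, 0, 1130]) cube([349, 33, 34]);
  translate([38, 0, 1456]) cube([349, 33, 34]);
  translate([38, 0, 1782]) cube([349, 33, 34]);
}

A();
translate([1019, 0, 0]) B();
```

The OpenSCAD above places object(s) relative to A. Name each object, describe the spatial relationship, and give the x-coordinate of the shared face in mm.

A is a door frame. B is a ladder. The ladder is against the door frame's +x side, with their −y faces flush. The x-coordinate of the shared face is 1019 mm.

The door frame's +x face and the ladder's −x face are both at x = 1019 mm.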